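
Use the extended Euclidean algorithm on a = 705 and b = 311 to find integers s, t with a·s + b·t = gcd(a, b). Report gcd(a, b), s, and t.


Euclidean algorithm on (705, 311) — divide until remainder is 0:
  705 = 2 · 311 + 83
  311 = 3 · 83 + 62
  83 = 1 · 62 + 21
  62 = 2 · 21 + 20
  21 = 1 · 20 + 1
  20 = 20 · 1 + 0
gcd(705, 311) = 1.
Track Bezout coefficients alongside the remainders: start with r₀ = 705 = a·1 + b·0 (s = 1, t = 0) and r₁ = 311 = a·0 + b·1 (s = 0, t = 1); each new remainder r_{k+1} = r_{k-1} − q_k·r_k inherits s_{k+1} = s_{k-1} − q_k·s_k, t_{k+1} = t_{k-1} − q_k·t_k, so r_k = a·s_k + b·t_k at every step:
  q = 2: r = 83, s = 1 − 2·0 = 1, t = 0 − 2·1 = -2  (check: 705·1 + 311·(-2) = 83)
  q = 3: r = 62, s = 0 − 3·1 = -3, t = 1 − 3·(-2) = 7  (check: 705·(-3) + 311·7 = 62)
  q = 1: r = 21, s = 1 − 1·(-3) = 4, t = -2 − 1·7 = -9  (check: 705·4 + 311·(-9) = 21)
  q = 2: r = 20, s = -3 − 2·4 = -11, t = 7 − 2·(-9) = 25  (check: 705·(-11) + 311·25 = 20)
  q = 1: r = 1, s = 4 − 1·(-11) = 15, t = -9 − 1·25 = -34  (check: 705·15 + 311·(-34) = 1)
The row with r = 1 (the gcd) gives the Bezout coefficients s = 15, t = -34.
Result: 705 · (15) + 311 · (-34) = 1.

gcd(705, 311) = 1; s = 15, t = -34 (check: 705·15 + 311·(-34) = 1).


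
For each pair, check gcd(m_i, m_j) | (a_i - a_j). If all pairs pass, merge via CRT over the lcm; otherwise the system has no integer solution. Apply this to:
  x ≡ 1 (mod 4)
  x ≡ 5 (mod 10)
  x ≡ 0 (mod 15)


Moduli 4, 10, 15 are not pairwise coprime, so CRT works modulo lcm(m_i) when all pairwise compatibility conditions hold.
Pairwise compatibility: gcd(m_i, m_j) must divide a_i - a_j for every pair.
Merge one congruence at a time:
  Start: x ≡ 1 (mod 4).
  Combine with x ≡ 5 (mod 10): gcd(4, 10) = 2; 5 - 1 = 4, which IS divisible by 2, so compatible.
    Write x = 1 + 4·t and substitute into x ≡ 5 (mod 10): 4·t ≡ 5 − 1 = 4 (mod 10).
    Divide the congruence (and modulus) by g = 2: 2·t ≡ 2 (mod 5).
    The inverse of 2 mod 5 is 3 (since 2·3 = 6 = 1·5 + 1), so t ≡ 3·2 = 6 ≡ 1 (mod 5).
    Then x = 1 + 4·1 = 5, valid modulo lcm(4, 10) = 20: x ≡ 5 (mod 20).
  Combine with x ≡ 0 (mod 15): gcd(20, 15) = 5; 0 - 5 = -5, which IS divisible by 5, so compatible.
    Write x = 5 + 20·t and substitute into x ≡ 0 (mod 15): 20·t ≡ 0 − 5 = -5 (mod 15).
    Divide the congruence (and modulus) by g = 5: 4·t ≡ -1 (mod 3).
    Reduce coefficients mod 3: 1·t ≡ 2 (mod 3).
    So t ≡ 2 (mod 3).
    Then x = 5 + 20·2 = 45, valid modulo lcm(20, 15) = 60: x ≡ 45 (mod 60).
Verify: 45 mod 4 = 1, 45 mod 10 = 5, 45 mod 15 = 0.

x ≡ 45 (mod 60).


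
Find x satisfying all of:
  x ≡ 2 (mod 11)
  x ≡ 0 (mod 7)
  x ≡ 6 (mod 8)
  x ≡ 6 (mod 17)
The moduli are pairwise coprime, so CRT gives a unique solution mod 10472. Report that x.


Product of moduli M = 11 · 7 · 8 · 17 = 10472.
Merge one congruence at a time:
  Start: x ≡ 2 (mod 11).
  Combine with x ≡ 0 (mod 7); new modulus lcm = 77.
    Write x = 2 + 11·t and substitute into x ≡ 0 (mod 7): 11·t ≡ 0 − 2 = -2 (mod 7).
    Reduce coefficients mod 7: 4·t ≡ 5 (mod 7).
    The inverse of 4 mod 7 is 2 (since 4·2 = 8 = 1·7 + 1), so t ≡ 2·5 = 10 ≡ 3 (mod 7).
    Then x = 2 + 11·3 = 35, valid modulo lcm(11, 7) = 77: x ≡ 35 (mod 77).
  Combine with x ≡ 6 (mod 8); new modulus lcm = 616.
    Write x = 35 + 77·t and substitute into x ≡ 6 (mod 8): 77·t ≡ 6 − 35 = -29 (mod 8).
    Reduce coefficients mod 8: 5·t ≡ 3 (mod 8).
    The inverse of 5 mod 8 is 5 (since 5·5 = 25 = 3·8 + 1), so t ≡ 5·3 = 15 ≡ 7 (mod 8).
    Then x = 35 + 77·7 = 574, valid modulo lcm(77, 8) = 616: x ≡ 574 (mod 616).
  Combine with x ≡ 6 (mod 17); new modulus lcm = 10472.
    Write x = 574 + 616·t and substitute into x ≡ 6 (mod 17): 616·t ≡ 6 − 574 = -568 (mod 17).
    Reduce coefficients mod 17: 4·t ≡ 10 (mod 17).
    The inverse of 4 mod 17 is 13 (since 4·13 = 52 = 3·17 + 1), so t ≡ 13·10 = 130 ≡ 11 (mod 17).
    Then x = 574 + 616·11 = 7350, valid modulo lcm(616, 17) = 10472: x ≡ 7350 (mod 10472).
Verify against each original: 7350 mod 11 = 2, 7350 mod 7 = 0, 7350 mod 8 = 6, 7350 mod 17 = 6.

x ≡ 7350 (mod 10472).


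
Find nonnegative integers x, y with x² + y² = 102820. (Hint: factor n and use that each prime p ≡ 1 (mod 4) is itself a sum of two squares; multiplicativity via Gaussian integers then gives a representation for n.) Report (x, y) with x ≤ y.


Step 1: Factor n = 102820 = 2^2 · 5 · 53 · 97.
Step 2: Check the mod-4 condition on each prime factor: 2 = 2 (special); 5 ≡ 1 (mod 4), exponent 1; 53 ≡ 1 (mod 4), exponent 1; 97 ≡ 1 (mod 4), exponent 1.
All primes ≡ 3 (mod 4) appear to even exponent (or don't appear), so by the two-squares theorem n IS expressible as a sum of two squares.
Step 3: Build a representation. Group n = k² · m with k = 2 and m = 5 · 53 · 97 = 25705 (a product of primes ≡ 1 (mod 4)); a representation of m scales to one of n via (k·x)² + (k·y)² = k²(x² + y²). Each prime p ≡ 1 (mod 4) is itself a sum of two squares; find a² by testing p − a² for a perfect square:
  5: 5 − 1² = 4 = 2² ⇒ 5 = 1² + 2².
  53: 53 − 1² = 52, 53 − 2² = 49 = 7² ⇒ 53 = 2² + 7².
  97: 97 − 1² = 96, 97 − 2² = 93, 97 − 3² = 88, 97 − 4² = 81 = 9² ⇒ 97 = 4² + 9².
  Combine using the Brahmagupta–Fibonacci identity (a² + b²)(c² + d²) = (ac − bd)² + (ad + bc)² = (ac + bd)² + (ad − bc)²:
  5 · 53 = 265: from (1² + 2²)(2² + 7²), take (1·2 − 2·7, 1·7 + 2·2) = (2 − 14, 7 + 4) = (-12, 11); dropping signs (only squares matter) gives (12, 11); check 12² + 11² = 144 + 121 = 265 ✓.
  265 · 97 = 25705: from (12² + 11²)(4² + 9²), take (12·4 − 11·9, 12·9 + 11·4) = (48 − 99, 108 + 44) = (-51, 152); dropping signs (only squares matter) gives (51, 152); check 51² + 152² = 2601 + 23104 = 25705 ✓.
  Scale by k = 2: (2·51, 2·152) = (102, 304).
Step 4: Order so x ≤ y and verify: 102² + 304² = 10404 + 92416 = 102820 = n. ✓

n = 102820 = 102² + 304² (one valid representation with x ≤ y).


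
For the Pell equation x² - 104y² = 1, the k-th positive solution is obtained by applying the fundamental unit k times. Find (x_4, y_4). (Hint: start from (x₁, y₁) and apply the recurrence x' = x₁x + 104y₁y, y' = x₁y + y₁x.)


Step 1: Find the fundamental solution (x₁, y₁) of x² - 104y² = 1.
  Expand √104 as a continued fraction. a₀ = ⌊√104⌋ = 10; iterate m_{k+1} = d_k·a_k − m_k, d_{k+1} = (104 − m_{k+1}²)/d_k, a_{k+1} = ⌊(a₀ + m_{k+1})/d_{k+1}⌋ (starting m₀ = 0, d₀ = 1), with convergents p_k = a_k·p_{k-1} + p_{k-2}, q_k = a_k·q_{k-1} + q_{k-2} (p₋₁ = 1, q₋₁ = 0):
  k = 0: a₀ = 10; p₀/q₀ = 10/1; p₀² − 104·q₀² = 100 − 104 = -4.
  k = 1: m = 10, d = 4, a = ⌊(10 + 10)/4⌋ = 5; p/q = (5·10 + 1)/(5·1 + 0) = 51/5; p² − 104·q² = 2601 − 2600 = 1.
  The first convergent with p² − 104·q² = 1 gives the fundamental solution (x₁, y₁) = (51, 5).
Step 2: Apply the recurrence (x_{n+1}, y_{n+1}) = (x₁x_n + 104y₁y_n, x₁y_n + y₁x_n) repeatedly.
  From (x_1, y_1) = (51, 5): x_2 = 51·51 + 104·5·5 = 5201; y_2 = 51·5 + 5·51 = 510.
  From (x_2, y_2) = (5201, 510): x_3 = 51·5201 + 104·5·510 = 530451; y_3 = 51·510 + 5·5201 = 52015.
  From (x_3, y_3) = (530451, 52015): x_4 = 51·530451 + 104·5·52015 = 54100801; y_4 = 51·52015 + 5·530451 = 5305020.
Step 3: Verify x_4² - 104·y_4² = 2926896668841601 - 2926896668841600 = 1 (should be 1). ✓

(x_1, y_1) = (51, 5); (x_4, y_4) = (54100801, 5305020).


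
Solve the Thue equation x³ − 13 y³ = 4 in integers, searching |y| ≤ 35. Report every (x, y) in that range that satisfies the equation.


The equation is x³ - 13y³ = 4. For fixed y, x³ = 13·y³ + 4, so a solution requires the RHS to be a perfect cube.
Strategy: iterate y from -35 to 35, compute RHS = 13·y³ + 4, and check whether it is a (positive or negative) perfect cube.
Check small values of y:
  y = 0: RHS = 4 is not a perfect cube.
  y = 1: RHS = 17 is not a perfect cube.
  y = -1: RHS = -9 is not a perfect cube.
  y = 2: RHS = 108 is not a perfect cube.
  y = -2: RHS = -100 is not a perfect cube.
  y = 3: RHS = 355 is not a perfect cube.
  y = -3: RHS = -347 is not a perfect cube.
Continuing the search up to |y| = 35 finds no solutions either.
No (x, y) in the scanned range satisfies the equation.

No integer solutions with |y| ≤ 35.


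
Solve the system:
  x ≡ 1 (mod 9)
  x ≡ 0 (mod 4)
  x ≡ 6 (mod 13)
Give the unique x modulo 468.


Moduli 9, 4, 13 are pairwise coprime; by CRT there is a unique solution modulo M = 9 · 4 · 13 = 468.
Solve pairwise, accumulating the modulus:
  Start with x ≡ 1 (mod 9).
  Combine with x ≡ 0 (mod 4): since gcd(9, 4) = 1, we get a unique residue mod 36.
    Write x = 1 + 9·t and substitute into x ≡ 0 (mod 4): 9·t ≡ 0 − 1 = -1 (mod 4).
    Reduce coefficients mod 4: 1·t ≡ 3 (mod 4).
    So t ≡ 3 (mod 4).
    Then x = 1 + 9·3 = 28, valid modulo lcm(9, 4) = 36: x ≡ 28 (mod 36).
  Combine with x ≡ 6 (mod 13): since gcd(36, 13) = 1, we get a unique residue mod 468.
    Write x = 28 + 36·t and substitute into x ≡ 6 (mod 13): 36·t ≡ 6 − 28 = -22 (mod 13).
    Reduce coefficients mod 13: 10·t ≡ 4 (mod 13).
    The inverse of 10 mod 13 is 4 (since 10·4 = 40 = 3·13 + 1), so t ≡ 4·4 = 16 ≡ 3 (mod 13).
    Then x = 28 + 36·3 = 136, valid modulo lcm(36, 13) = 468: x ≡ 136 (mod 468).
Verify: 136 mod 9 = 1 ✓, 136 mod 4 = 0 ✓, 136 mod 13 = 6 ✓.

x ≡ 136 (mod 468).


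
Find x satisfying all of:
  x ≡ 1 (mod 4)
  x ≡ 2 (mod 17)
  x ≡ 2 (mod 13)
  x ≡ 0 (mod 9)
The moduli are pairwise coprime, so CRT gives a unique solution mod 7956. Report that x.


Product of moduli M = 4 · 17 · 13 · 9 = 7956.
Merge one congruence at a time:
  Start: x ≡ 1 (mod 4).
  Combine with x ≡ 2 (mod 17); new modulus lcm = 68.
    Write x = 1 + 4·t and substitute into x ≡ 2 (mod 17): 4·t ≡ 2 − 1 = 1 (mod 17).
    The inverse of 4 mod 17 is 13 (since 4·13 = 52 = 3·17 + 1), so t ≡ 13·1 = 13 ≡ 13 (mod 17).
    Then x = 1 + 4·13 = 53, valid modulo lcm(4, 17) = 68: x ≡ 53 (mod 68).
  Combine with x ≡ 2 (mod 13); new modulus lcm = 884.
    Write x = 53 + 68·t and substitute into x ≡ 2 (mod 13): 68·t ≡ 2 − 53 = -51 (mod 13).
    Reduce coefficients mod 13: 3·t ≡ 1 (mod 13).
    The inverse of 3 mod 13 is 9 (since 3·9 = 27 = 2·13 + 1), so t ≡ 9·1 = 9 ≡ 9 (mod 13).
    Then x = 53 + 68·9 = 665, valid modulo lcm(68, 13) = 884: x ≡ 665 (mod 884).
  Combine with x ≡ 0 (mod 9); new modulus lcm = 7956.
    Write x = 665 + 884·t and substitute into x ≡ 0 (mod 9): 884·t ≡ 0 − 665 = -665 (mod 9).
    Reduce coefficients mod 9: 2·t ≡ 1 (mod 9).
    The inverse of 2 mod 9 is 5 (since 2·5 = 10 = 1·9 + 1), so t ≡ 5·1 = 5 ≡ 5 (mod 9).
    Then x = 665 + 884·5 = 5085, valid modulo lcm(884, 9) = 7956: x ≡ 5085 (mod 7956).
Verify against each original: 5085 mod 4 = 1, 5085 mod 17 = 2, 5085 mod 13 = 2, 5085 mod 9 = 0.

x ≡ 5085 (mod 7956).


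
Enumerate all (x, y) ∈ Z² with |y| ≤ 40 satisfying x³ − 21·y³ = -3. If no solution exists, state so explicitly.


The equation is x³ - 21y³ = -3. For fixed y, x³ = 21·y³ − 3, so a solution requires the RHS to be a perfect cube.
Strategy: iterate y from -40 to 40, compute RHS = 21·y³ − 3, and check whether it is a (positive or negative) perfect cube.
Check small values of y:
  y = 0: RHS = -3 is not a perfect cube.
  y = 1: RHS = 18 is not a perfect cube.
  y = -1: RHS = -24 is not a perfect cube.
  y = 2: RHS = 165 is not a perfect cube.
  y = -2: RHS = -171 is not a perfect cube.
  y = 3: RHS = 564 is not a perfect cube.
  y = -3: RHS = -570 is not a perfect cube.
Continuing the search up to |y| = 40 finds no solutions either.
No (x, y) in the scanned range satisfies the equation.

No integer solutions with |y| ≤ 40.


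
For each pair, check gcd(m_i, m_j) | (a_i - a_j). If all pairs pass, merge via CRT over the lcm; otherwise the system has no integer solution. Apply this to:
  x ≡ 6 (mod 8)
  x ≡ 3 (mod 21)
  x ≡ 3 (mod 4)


Moduli 8, 21, 4 are not pairwise coprime, so CRT works modulo lcm(m_i) when all pairwise compatibility conditions hold.
Pairwise compatibility: gcd(m_i, m_j) must divide a_i - a_j for every pair.
Merge one congruence at a time:
  Start: x ≡ 6 (mod 8).
  Combine with x ≡ 3 (mod 21): gcd(8, 21) = 1; 3 - 6 = -3, which IS divisible by 1, so compatible.
    Write x = 6 + 8·t and substitute into x ≡ 3 (mod 21): 8·t ≡ 3 − 6 = -3 (mod 21).
    Reduce coefficients mod 21: 8·t ≡ 18 (mod 21).
    The inverse of 8 mod 21 is 8 (since 8·8 = 64 = 3·21 + 1), so t ≡ 8·18 = 144 ≡ 18 (mod 21).
    Then x = 6 + 8·18 = 150, valid modulo lcm(8, 21) = 168: x ≡ 150 (mod 168).
  Combine with x ≡ 3 (mod 4): gcd(168, 4) = 4, and 3 - 150 = -147 is NOT divisible by 4.
    ⇒ system is inconsistent (no integer solution).

No solution (the system is inconsistent).


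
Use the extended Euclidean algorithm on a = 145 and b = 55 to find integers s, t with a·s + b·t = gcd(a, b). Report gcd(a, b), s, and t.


Euclidean algorithm on (145, 55) — divide until remainder is 0:
  145 = 2 · 55 + 35
  55 = 1 · 35 + 20
  35 = 1 · 20 + 15
  20 = 1 · 15 + 5
  15 = 3 · 5 + 0
gcd(145, 55) = 5.
Track Bezout coefficients alongside the remainders: start with r₀ = 145 = a·1 + b·0 (s = 1, t = 0) and r₁ = 55 = a·0 + b·1 (s = 0, t = 1); each new remainder r_{k+1} = r_{k-1} − q_k·r_k inherits s_{k+1} = s_{k-1} − q_k·s_k, t_{k+1} = t_{k-1} − q_k·t_k, so r_k = a·s_k + b·t_k at every step:
  q = 2: r = 35, s = 1 − 2·0 = 1, t = 0 − 2·1 = -2  (check: 145·1 + 55·(-2) = 35)
  q = 1: r = 20, s = 0 − 1·1 = -1, t = 1 − 1·(-2) = 3  (check: 145·(-1) + 55·3 = 20)
  q = 1: r = 15, s = 1 − 1·(-1) = 2, t = -2 − 1·3 = -5  (check: 145·2 + 55·(-5) = 15)
  q = 1: r = 5, s = -1 − 1·2 = -3, t = 3 − 1·(-5) = 8  (check: 145·(-3) + 55·8 = 5)
The row with r = 5 (the gcd) gives the Bezout coefficients s = -3, t = 8.
Result: 145 · (-3) + 55 · (8) = 5.

gcd(145, 55) = 5; s = -3, t = 8 (check: 145·(-3) + 55·8 = 5).


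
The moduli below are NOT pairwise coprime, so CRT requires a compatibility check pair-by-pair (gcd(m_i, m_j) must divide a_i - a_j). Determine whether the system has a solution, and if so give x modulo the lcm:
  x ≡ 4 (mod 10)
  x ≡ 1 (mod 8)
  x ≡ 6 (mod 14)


Moduli 10, 8, 14 are not pairwise coprime, so CRT works modulo lcm(m_i) when all pairwise compatibility conditions hold.
Pairwise compatibility: gcd(m_i, m_j) must divide a_i - a_j for every pair.
Merge one congruence at a time:
  Start: x ≡ 4 (mod 10).
  Combine with x ≡ 1 (mod 8): gcd(10, 8) = 2, and 1 - 4 = -3 is NOT divisible by 2.
    ⇒ system is inconsistent (no integer solution).

No solution (the system is inconsistent).


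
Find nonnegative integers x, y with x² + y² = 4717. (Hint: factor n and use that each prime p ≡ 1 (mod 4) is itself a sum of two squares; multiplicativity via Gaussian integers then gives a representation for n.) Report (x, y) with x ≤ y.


Step 1: Factor n = 4717 = 53 · 89.
Step 2: Check the mod-4 condition on each prime factor: 53 ≡ 1 (mod 4), exponent 1; 89 ≡ 1 (mod 4), exponent 1.
All primes ≡ 3 (mod 4) appear to even exponent (or don't appear), so by the two-squares theorem n IS expressible as a sum of two squares.
Step 3: Build a representation. Here n = 53 · 89 is a product of primes ≡ 1 (mod 4). Each prime p ≡ 1 (mod 4) is itself a sum of two squares; find a² by testing p − a² for a perfect square:
  53: 53 − 1² = 52, 53 − 2² = 49 = 7² ⇒ 53 = 2² + 7².
  89: 89 − 1² = 88, 89 − 2² = 85, 89 − 3² = 80, 89 − 4² = 73, 89 − 5² = 64 = 8² ⇒ 89 = 5² + 8².
  Combine using the Brahmagupta–Fibonacci identity (a² + b²)(c² + d²) = (ac − bd)² + (ad + bc)² = (ac + bd)² + (ad − bc)²:
  53 · 89 = 4717: from (2² + 7²)(5² + 8²), take (2·5 − 7·8, 2·8 + 7·5) = (10 − 56, 16 + 35) = (-46, 51); dropping signs (only squares matter) gives (46, 51); check 46² + 51² = 2116 + 2601 = 4717 ✓.
Step 4: Order so x ≤ y and verify: 46² + 51² = 2116 + 2601 = 4717 = n. ✓

n = 4717 = 46² + 51² (one valid representation with x ≤ y).


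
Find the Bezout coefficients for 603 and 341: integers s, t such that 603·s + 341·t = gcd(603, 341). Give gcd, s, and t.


Euclidean algorithm on (603, 341) — divide until remainder is 0:
  603 = 1 · 341 + 262
  341 = 1 · 262 + 79
  262 = 3 · 79 + 25
  79 = 3 · 25 + 4
  25 = 6 · 4 + 1
  4 = 4 · 1 + 0
gcd(603, 341) = 1.
Track Bezout coefficients alongside the remainders: start with r₀ = 603 = a·1 + b·0 (s = 1, t = 0) and r₁ = 341 = a·0 + b·1 (s = 0, t = 1); each new remainder r_{k+1} = r_{k-1} − q_k·r_k inherits s_{k+1} = s_{k-1} − q_k·s_k, t_{k+1} = t_{k-1} − q_k·t_k, so r_k = a·s_k + b·t_k at every step:
  q = 1: r = 262, s = 1 − 1·0 = 1, t = 0 − 1·1 = -1  (check: 603·1 + 341·(-1) = 262)
  q = 1: r = 79, s = 0 − 1·1 = -1, t = 1 − 1·(-1) = 2  (check: 603·(-1) + 341·2 = 79)
  q = 3: r = 25, s = 1 − 3·(-1) = 4, t = -1 − 3·2 = -7  (check: 603·4 + 341·(-7) = 25)
  q = 3: r = 4, s = -1 − 3·4 = -13, t = 2 − 3·(-7) = 23  (check: 603·(-13) + 341·23 = 4)
  q = 6: r = 1, s = 4 − 6·(-13) = 82, t = -7 − 6·23 = -145  (check: 603·82 + 341·(-145) = 1)
The row with r = 1 (the gcd) gives the Bezout coefficients s = 82, t = -145.
Result: 603 · (82) + 341 · (-145) = 1.

gcd(603, 341) = 1; s = 82, t = -145 (check: 603·82 + 341·(-145) = 1).


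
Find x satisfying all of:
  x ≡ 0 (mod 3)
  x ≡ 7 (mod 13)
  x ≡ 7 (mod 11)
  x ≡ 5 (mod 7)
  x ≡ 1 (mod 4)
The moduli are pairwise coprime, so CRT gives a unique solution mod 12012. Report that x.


Product of moduli M = 3 · 13 · 11 · 7 · 4 = 12012.
Merge one congruence at a time:
  Start: x ≡ 0 (mod 3).
  Combine with x ≡ 7 (mod 13); new modulus lcm = 39.
    Write x = 0 + 3·t and substitute into x ≡ 7 (mod 13): 3·t ≡ 7 − 0 = 7 (mod 13).
    The inverse of 3 mod 13 is 9 (since 3·9 = 27 = 2·13 + 1), so t ≡ 9·7 = 63 ≡ 11 (mod 13).
    Then x = 0 + 3·11 = 33, valid modulo lcm(3, 13) = 39: x ≡ 33 (mod 39).
  Combine with x ≡ 7 (mod 11); new modulus lcm = 429.
    Write x = 33 + 39·t and substitute into x ≡ 7 (mod 11): 39·t ≡ 7 − 33 = -26 (mod 11).
    Reduce coefficients mod 11: 6·t ≡ 7 (mod 11).
    The inverse of 6 mod 11 is 2 (since 6·2 = 12 = 1·11 + 1), so t ≡ 2·7 = 14 ≡ 3 (mod 11).
    Then x = 33 + 39·3 = 150, valid modulo lcm(39, 11) = 429: x ≡ 150 (mod 429).
  Combine with x ≡ 5 (mod 7); new modulus lcm = 3003.
    Write x = 150 + 429·t and substitute into x ≡ 5 (mod 7): 429·t ≡ 5 − 150 = -145 (mod 7).
    Reduce coefficients mod 7: 2·t ≡ 2 (mod 7).
    The inverse of 2 mod 7 is 4 (since 2·4 = 8 = 1·7 + 1), so t ≡ 4·2 = 8 ≡ 1 (mod 7).
    Then x = 150 + 429·1 = 579, valid modulo lcm(429, 7) = 3003: x ≡ 579 (mod 3003).
  Combine with x ≡ 1 (mod 4); new modulus lcm = 12012.
    Write x = 579 + 3003·t and substitute into x ≡ 1 (mod 4): 3003·t ≡ 1 − 579 = -578 (mod 4).
    Reduce coefficients mod 4: 3·t ≡ 2 (mod 4).
    The inverse of 3 mod 4 is 3 (since 3·3 = 9 = 2·4 + 1), so t ≡ 3·2 = 6 ≡ 2 (mod 4).
    Then x = 579 + 3003·2 = 6585, valid modulo lcm(3003, 4) = 12012: x ≡ 6585 (mod 12012).
Verify against each original: 6585 mod 3 = 0, 6585 mod 13 = 7, 6585 mod 11 = 7, 6585 mod 7 = 5, 6585 mod 4 = 1.

x ≡ 6585 (mod 12012).


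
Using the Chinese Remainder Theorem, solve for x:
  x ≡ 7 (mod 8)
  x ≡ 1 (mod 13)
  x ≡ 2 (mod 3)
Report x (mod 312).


Moduli 8, 13, 3 are pairwise coprime; by CRT there is a unique solution modulo M = 8 · 13 · 3 = 312.
Solve pairwise, accumulating the modulus:
  Start with x ≡ 7 (mod 8).
  Combine with x ≡ 1 (mod 13): since gcd(8, 13) = 1, we get a unique residue mod 104.
    Write x = 7 + 8·t and substitute into x ≡ 1 (mod 13): 8·t ≡ 1 − 7 = -6 (mod 13).
    Reduce coefficients mod 13: 8·t ≡ 7 (mod 13).
    The inverse of 8 mod 13 is 5 (since 8·5 = 40 = 3·13 + 1), so t ≡ 5·7 = 35 ≡ 9 (mod 13).
    Then x = 7 + 8·9 = 79, valid modulo lcm(8, 13) = 104: x ≡ 79 (mod 104).
  Combine with x ≡ 2 (mod 3): since gcd(104, 3) = 1, we get a unique residue mod 312.
    Write x = 79 + 104·t and substitute into x ≡ 2 (mod 3): 104·t ≡ 2 − 79 = -77 (mod 3).
    Reduce coefficients mod 3: 2·t ≡ 1 (mod 3).
    The inverse of 2 mod 3 is 2 (since 2·2 = 4 = 1·3 + 1), so t ≡ 2·1 = 2 ≡ 2 (mod 3).
    Then x = 79 + 104·2 = 287, valid modulo lcm(104, 3) = 312: x ≡ 287 (mod 312).
Verify: 287 mod 8 = 7 ✓, 287 mod 13 = 1 ✓, 287 mod 3 = 2 ✓.

x ≡ 287 (mod 312).


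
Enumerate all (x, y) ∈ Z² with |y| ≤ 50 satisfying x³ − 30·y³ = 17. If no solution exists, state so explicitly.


The equation is x³ - 30y³ = 17. For fixed y, x³ = 30·y³ + 17, so a solution requires the RHS to be a perfect cube.
Strategy: iterate y from -50 to 50, compute RHS = 30·y³ + 17, and check whether it is a (positive or negative) perfect cube.
Check small values of y:
  y = 0: RHS = 17 is not a perfect cube.
  y = 1: RHS = 47 is not a perfect cube.
  y = -1: RHS = -13 is not a perfect cube.
  y = 2: RHS = 257 is not a perfect cube.
  y = -2: RHS = -223 is not a perfect cube.
  y = 3: RHS = 827 is not a perfect cube.
  y = -3: RHS = -793 is not a perfect cube.
Continuing the search up to |y| = 50 finds no solutions either.
No (x, y) in the scanned range satisfies the equation.

No integer solutions with |y| ≤ 50.


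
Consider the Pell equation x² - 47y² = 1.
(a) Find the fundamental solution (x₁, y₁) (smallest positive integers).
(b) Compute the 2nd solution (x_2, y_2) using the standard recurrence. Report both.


Step 1: Find the fundamental solution (x₁, y₁) of x² - 47y² = 1.
  Expand √47 as a continued fraction. a₀ = ⌊√47⌋ = 6; iterate m_{k+1} = d_k·a_k − m_k, d_{k+1} = (47 − m_{k+1}²)/d_k, a_{k+1} = ⌊(a₀ + m_{k+1})/d_{k+1}⌋ (starting m₀ = 0, d₀ = 1), with convergents p_k = a_k·p_{k-1} + p_{k-2}, q_k = a_k·q_{k-1} + q_{k-2} (p₋₁ = 1, q₋₁ = 0):
  k = 0: a₀ = 6; p₀/q₀ = 6/1; p₀² − 47·q₀² = 36 − 47 = -11.
  k = 1: m = 6, d = 11, a = ⌊(6 + 6)/11⌋ = 1; p/q = (1·6 + 1)/(1·1 + 0) = 7/1; p² − 47·q² = 49 − 47 = 2.
  k = 2: m = 5, d = 2, a = ⌊(6 + 5)/2⌋ = 5; p/q = (5·7 + 6)/(5·1 + 1) = 41/6; p² − 47·q² = 1681 − 1692 = -11.
  k = 3: m = 5, d = 11, a = ⌊(6 + 5)/11⌋ = 1; p/q = (1·41 + 7)/(1·6 + 1) = 48/7; p² − 47·q² = 2304 − 2303 = 1.
  The first convergent with p² − 47·q² = 1 gives the fundamental solution (x₁, y₁) = (48, 7).
Step 2: Apply the recurrence (x_{n+1}, y_{n+1}) = (x₁x_n + 47y₁y_n, x₁y_n + y₁x_n) repeatedly.
  From (x_1, y_1) = (48, 7): x_2 = 48·48 + 47·7·7 = 4607; y_2 = 48·7 + 7·48 = 672.
Step 3: Verify x_2² - 47·y_2² = 21224449 - 21224448 = 1 (should be 1). ✓

(x_1, y_1) = (48, 7); (x_2, y_2) = (4607, 672).


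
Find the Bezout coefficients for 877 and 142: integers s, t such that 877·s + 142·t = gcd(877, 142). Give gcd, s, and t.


Euclidean algorithm on (877, 142) — divide until remainder is 0:
  877 = 6 · 142 + 25
  142 = 5 · 25 + 17
  25 = 1 · 17 + 8
  17 = 2 · 8 + 1
  8 = 8 · 1 + 0
gcd(877, 142) = 1.
Track Bezout coefficients alongside the remainders: start with r₀ = 877 = a·1 + b·0 (s = 1, t = 0) and r₁ = 142 = a·0 + b·1 (s = 0, t = 1); each new remainder r_{k+1} = r_{k-1} − q_k·r_k inherits s_{k+1} = s_{k-1} − q_k·s_k, t_{k+1} = t_{k-1} − q_k·t_k, so r_k = a·s_k + b·t_k at every step:
  q = 6: r = 25, s = 1 − 6·0 = 1, t = 0 − 6·1 = -6  (check: 877·1 + 142·(-6) = 25)
  q = 5: r = 17, s = 0 − 5·1 = -5, t = 1 − 5·(-6) = 31  (check: 877·(-5) + 142·31 = 17)
  q = 1: r = 8, s = 1 − 1·(-5) = 6, t = -6 − 1·31 = -37  (check: 877·6 + 142·(-37) = 8)
  q = 2: r = 1, s = -5 − 2·6 = -17, t = 31 − 2·(-37) = 105  (check: 877·(-17) + 142·105 = 1)
The row with r = 1 (the gcd) gives the Bezout coefficients s = -17, t = 105.
Result: 877 · (-17) + 142 · (105) = 1.

gcd(877, 142) = 1; s = -17, t = 105 (check: 877·(-17) + 142·105 = 1).


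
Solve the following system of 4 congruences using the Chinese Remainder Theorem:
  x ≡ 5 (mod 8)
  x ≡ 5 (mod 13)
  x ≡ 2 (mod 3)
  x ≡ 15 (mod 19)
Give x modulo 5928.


Product of moduli M = 8 · 13 · 3 · 19 = 5928.
Merge one congruence at a time:
  Start: x ≡ 5 (mod 8).
  Combine with x ≡ 5 (mod 13); new modulus lcm = 104.
    Write x = 5 + 8·t and substitute into x ≡ 5 (mod 13): 8·t ≡ 5 − 5 = 0 (mod 13).
    The inverse of 8 mod 13 is 5 (since 8·5 = 40 = 3·13 + 1), so t ≡ 5·0 = 0 ≡ 0 (mod 13).
    Then x = 5 + 8·0 = 5, valid modulo lcm(8, 13) = 104: x ≡ 5 (mod 104).
  Combine with x ≡ 2 (mod 3); new modulus lcm = 312.
    Write x = 5 + 104·t and substitute into x ≡ 2 (mod 3): 104·t ≡ 2 − 5 = -3 (mod 3).
    Reduce coefficients mod 3: 2·t ≡ 0 (mod 3).
    The inverse of 2 mod 3 is 2 (since 2·2 = 4 = 1·3 + 1), so t ≡ 2·0 = 0 ≡ 0 (mod 3).
    Then x = 5 + 104·0 = 5, valid modulo lcm(104, 3) = 312: x ≡ 5 (mod 312).
  Combine with x ≡ 15 (mod 19); new modulus lcm = 5928.
    Write x = 5 + 312·t and substitute into x ≡ 15 (mod 19): 312·t ≡ 15 − 5 = 10 (mod 19).
    Reduce coefficients mod 19: 8·t ≡ 10 (mod 19).
    The inverse of 8 mod 19 is 12 (since 8·12 = 96 = 5·19 + 1), so t ≡ 12·10 = 120 ≡ 6 (mod 19).
    Then x = 5 + 312·6 = 1877, valid modulo lcm(312, 19) = 5928: x ≡ 1877 (mod 5928).
Verify against each original: 1877 mod 8 = 5, 1877 mod 13 = 5, 1877 mod 3 = 2, 1877 mod 19 = 15.

x ≡ 1877 (mod 5928).


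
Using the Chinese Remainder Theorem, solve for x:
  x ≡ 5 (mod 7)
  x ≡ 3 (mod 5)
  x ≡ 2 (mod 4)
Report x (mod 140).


Moduli 7, 5, 4 are pairwise coprime; by CRT there is a unique solution modulo M = 7 · 5 · 4 = 140.
Solve pairwise, accumulating the modulus:
  Start with x ≡ 5 (mod 7).
  Combine with x ≡ 3 (mod 5): since gcd(7, 5) = 1, we get a unique residue mod 35.
    Write x = 5 + 7·t and substitute into x ≡ 3 (mod 5): 7·t ≡ 3 − 5 = -2 (mod 5).
    Reduce coefficients mod 5: 2·t ≡ 3 (mod 5).
    The inverse of 2 mod 5 is 3 (since 2·3 = 6 = 1·5 + 1), so t ≡ 3·3 = 9 ≡ 4 (mod 5).
    Then x = 5 + 7·4 = 33, valid modulo lcm(7, 5) = 35: x ≡ 33 (mod 35).
  Combine with x ≡ 2 (mod 4): since gcd(35, 4) = 1, we get a unique residue mod 140.
    Write x = 33 + 35·t and substitute into x ≡ 2 (mod 4): 35·t ≡ 2 − 33 = -31 (mod 4).
    Reduce coefficients mod 4: 3·t ≡ 1 (mod 4).
    The inverse of 3 mod 4 is 3 (since 3·3 = 9 = 2·4 + 1), so t ≡ 3·1 = 3 ≡ 3 (mod 4).
    Then x = 33 + 35·3 = 138, valid modulo lcm(35, 4) = 140: x ≡ 138 (mod 140).
Verify: 138 mod 7 = 5 ✓, 138 mod 5 = 3 ✓, 138 mod 4 = 2 ✓.

x ≡ 138 (mod 140).


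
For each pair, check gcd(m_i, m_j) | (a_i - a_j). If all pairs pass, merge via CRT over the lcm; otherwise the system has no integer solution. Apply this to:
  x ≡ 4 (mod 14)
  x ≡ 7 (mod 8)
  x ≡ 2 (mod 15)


Moduli 14, 8, 15 are not pairwise coprime, so CRT works modulo lcm(m_i) when all pairwise compatibility conditions hold.
Pairwise compatibility: gcd(m_i, m_j) must divide a_i - a_j for every pair.
Merge one congruence at a time:
  Start: x ≡ 4 (mod 14).
  Combine with x ≡ 7 (mod 8): gcd(14, 8) = 2, and 7 - 4 = 3 is NOT divisible by 2.
    ⇒ system is inconsistent (no integer solution).

No solution (the system is inconsistent).


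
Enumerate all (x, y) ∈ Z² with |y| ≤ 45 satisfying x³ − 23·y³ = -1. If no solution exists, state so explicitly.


The equation is x³ - 23y³ = -1. For fixed y, x³ = 23·y³ − 1, so a solution requires the RHS to be a perfect cube.
Strategy: iterate y from -45 to 45, compute RHS = 23·y³ − 1, and check whether it is a (positive or negative) perfect cube.
Check small values of y:
  y = 0: RHS = -1 = (-1)³ ⇒ x = -1 works.
  y = 1: RHS = 22 is not a perfect cube.
  y = -1: RHS = -24 is not a perfect cube.
  y = 2: RHS = 183 is not a perfect cube.
  y = -2: RHS = -185 is not a perfect cube.
  y = 3: RHS = 620 is not a perfect cube.
  y = -3: RHS = -622 is not a perfect cube.
Continuing the search up to |y| = 45 finds no further solutions beyond those listed.
Collected solutions: (-1, 0).

Solutions (with |y| ≤ 45): (-1, 0).


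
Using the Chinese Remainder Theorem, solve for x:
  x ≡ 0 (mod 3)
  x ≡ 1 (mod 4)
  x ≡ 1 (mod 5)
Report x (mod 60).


Moduli 3, 4, 5 are pairwise coprime; by CRT there is a unique solution modulo M = 3 · 4 · 5 = 60.
Solve pairwise, accumulating the modulus:
  Start with x ≡ 0 (mod 3).
  Combine with x ≡ 1 (mod 4): since gcd(3, 4) = 1, we get a unique residue mod 12.
    Write x = 0 + 3·t and substitute into x ≡ 1 (mod 4): 3·t ≡ 1 − 0 = 1 (mod 4).
    The inverse of 3 mod 4 is 3 (since 3·3 = 9 = 2·4 + 1), so t ≡ 3·1 = 3 ≡ 3 (mod 4).
    Then x = 0 + 3·3 = 9, valid modulo lcm(3, 4) = 12: x ≡ 9 (mod 12).
  Combine with x ≡ 1 (mod 5): since gcd(12, 5) = 1, we get a unique residue mod 60.
    Write x = 9 + 12·t and substitute into x ≡ 1 (mod 5): 12·t ≡ 1 − 9 = -8 (mod 5).
    Reduce coefficients mod 5: 2·t ≡ 2 (mod 5).
    The inverse of 2 mod 5 is 3 (since 2·3 = 6 = 1·5 + 1), so t ≡ 3·2 = 6 ≡ 1 (mod 5).
    Then x = 9 + 12·1 = 21, valid modulo lcm(12, 5) = 60: x ≡ 21 (mod 60).
Verify: 21 mod 3 = 0 ✓, 21 mod 4 = 1 ✓, 21 mod 5 = 1 ✓.

x ≡ 21 (mod 60).


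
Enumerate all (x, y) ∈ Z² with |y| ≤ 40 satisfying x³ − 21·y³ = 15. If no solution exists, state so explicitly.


The equation is x³ - 21y³ = 15. For fixed y, x³ = 21·y³ + 15, so a solution requires the RHS to be a perfect cube.
Strategy: iterate y from -40 to 40, compute RHS = 21·y³ + 15, and check whether it is a (positive or negative) perfect cube.
Check small values of y:
  y = 0: RHS = 15 is not a perfect cube.
  y = 1: RHS = 36 is not a perfect cube.
  y = -1: RHS = -6 is not a perfect cube.
  y = 2: RHS = 183 is not a perfect cube.
  y = -2: RHS = -153 is not a perfect cube.
  y = 3: RHS = 582 is not a perfect cube.
  y = -3: RHS = -552 is not a perfect cube.
Continuing the search up to |y| = 40 finds no solutions either.
No (x, y) in the scanned range satisfies the equation.

No integer solutions with |y| ≤ 40.


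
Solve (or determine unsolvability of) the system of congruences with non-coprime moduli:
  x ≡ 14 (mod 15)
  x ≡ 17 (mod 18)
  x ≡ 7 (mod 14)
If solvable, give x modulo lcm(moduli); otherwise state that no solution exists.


Moduli 15, 18, 14 are not pairwise coprime, so CRT works modulo lcm(m_i) when all pairwise compatibility conditions hold.
Pairwise compatibility: gcd(m_i, m_j) must divide a_i - a_j for every pair.
Merge one congruence at a time:
  Start: x ≡ 14 (mod 15).
  Combine with x ≡ 17 (mod 18): gcd(15, 18) = 3; 17 - 14 = 3, which IS divisible by 3, so compatible.
    Write x = 14 + 15·t and substitute into x ≡ 17 (mod 18): 15·t ≡ 17 − 14 = 3 (mod 18).
    Divide the congruence (and modulus) by g = 3: 5·t ≡ 1 (mod 6).
    The inverse of 5 mod 6 is 5 (since 5·5 = 25 = 4·6 + 1), so t ≡ 5·1 = 5 ≡ 5 (mod 6).
    Then x = 14 + 15·5 = 89, valid modulo lcm(15, 18) = 90: x ≡ 89 (mod 90).
  Combine with x ≡ 7 (mod 14): gcd(90, 14) = 2; 7 - 89 = -82, which IS divisible by 2, so compatible.
    Write x = 89 + 90·t and substitute into x ≡ 7 (mod 14): 90·t ≡ 7 − 89 = -82 (mod 14).
    Divide the congruence (and modulus) by g = 2: 45·t ≡ -41 (mod 7).
    Reduce coefficients mod 7: 3·t ≡ 1 (mod 7).
    The inverse of 3 mod 7 is 5 (since 3·5 = 15 = 2·7 + 1), so t ≡ 5·1 = 5 ≡ 5 (mod 7).
    Then x = 89 + 90·5 = 539, valid modulo lcm(90, 14) = 630: x ≡ 539 (mod 630).
Verify: 539 mod 15 = 14, 539 mod 18 = 17, 539 mod 14 = 7.

x ≡ 539 (mod 630).


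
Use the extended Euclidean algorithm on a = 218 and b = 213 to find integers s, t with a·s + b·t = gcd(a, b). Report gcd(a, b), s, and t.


Euclidean algorithm on (218, 213) — divide until remainder is 0:
  218 = 1 · 213 + 5
  213 = 42 · 5 + 3
  5 = 1 · 3 + 2
  3 = 1 · 2 + 1
  2 = 2 · 1 + 0
gcd(218, 213) = 1.
Track Bezout coefficients alongside the remainders: start with r₀ = 218 = a·1 + b·0 (s = 1, t = 0) and r₁ = 213 = a·0 + b·1 (s = 0, t = 1); each new remainder r_{k+1} = r_{k-1} − q_k·r_k inherits s_{k+1} = s_{k-1} − q_k·s_k, t_{k+1} = t_{k-1} − q_k·t_k, so r_k = a·s_k + b·t_k at every step:
  q = 1: r = 5, s = 1 − 1·0 = 1, t = 0 − 1·1 = -1  (check: 218·1 + 213·(-1) = 5)
  q = 42: r = 3, s = 0 − 42·1 = -42, t = 1 − 42·(-1) = 43  (check: 218·(-42) + 213·43 = 3)
  q = 1: r = 2, s = 1 − 1·(-42) = 43, t = -1 − 1·43 = -44  (check: 218·43 + 213·(-44) = 2)
  q = 1: r = 1, s = -42 − 1·43 = -85, t = 43 − 1·(-44) = 87  (check: 218·(-85) + 213·87 = 1)
The row with r = 1 (the gcd) gives the Bezout coefficients s = -85, t = 87.
Result: 218 · (-85) + 213 · (87) = 1.

gcd(218, 213) = 1; s = -85, t = 87 (check: 218·(-85) + 213·87 = 1).


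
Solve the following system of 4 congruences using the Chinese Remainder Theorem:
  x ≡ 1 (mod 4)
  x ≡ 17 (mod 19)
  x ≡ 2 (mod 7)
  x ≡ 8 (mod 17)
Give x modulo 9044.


Product of moduli M = 4 · 19 · 7 · 17 = 9044.
Merge one congruence at a time:
  Start: x ≡ 1 (mod 4).
  Combine with x ≡ 17 (mod 19); new modulus lcm = 76.
    Write x = 1 + 4·t and substitute into x ≡ 17 (mod 19): 4·t ≡ 17 − 1 = 16 (mod 19).
    The inverse of 4 mod 19 is 5 (since 4·5 = 20 = 1·19 + 1), so t ≡ 5·16 = 80 ≡ 4 (mod 19).
    Then x = 1 + 4·4 = 17, valid modulo lcm(4, 19) = 76: x ≡ 17 (mod 76).
  Combine with x ≡ 2 (mod 7); new modulus lcm = 532.
    Write x = 17 + 76·t and substitute into x ≡ 2 (mod 7): 76·t ≡ 2 − 17 = -15 (mod 7).
    Reduce coefficients mod 7: 6·t ≡ 6 (mod 7).
    The inverse of 6 mod 7 is 6 (since 6·6 = 36 = 5·7 + 1), so t ≡ 6·6 = 36 ≡ 1 (mod 7).
    Then x = 17 + 76·1 = 93, valid modulo lcm(76, 7) = 532: x ≡ 93 (mod 532).
  Combine with x ≡ 8 (mod 17); new modulus lcm = 9044.
    Write x = 93 + 532·t and substitute into x ≡ 8 (mod 17): 532·t ≡ 8 − 93 = -85 (mod 17).
    Reduce coefficients mod 17: 5·t ≡ 0 (mod 17).
    The inverse of 5 mod 17 is 7 (since 5·7 = 35 = 2·17 + 1), so t ≡ 7·0 = 0 ≡ 0 (mod 17).
    Then x = 93 + 532·0 = 93, valid modulo lcm(532, 17) = 9044: x ≡ 93 (mod 9044).
Verify against each original: 93 mod 4 = 1, 93 mod 19 = 17, 93 mod 7 = 2, 93 mod 17 = 8.

x ≡ 93 (mod 9044).


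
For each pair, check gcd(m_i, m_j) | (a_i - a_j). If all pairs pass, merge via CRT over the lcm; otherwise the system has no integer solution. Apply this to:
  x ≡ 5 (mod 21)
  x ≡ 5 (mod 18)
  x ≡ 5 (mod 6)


Moduli 21, 18, 6 are not pairwise coprime, so CRT works modulo lcm(m_i) when all pairwise compatibility conditions hold.
Pairwise compatibility: gcd(m_i, m_j) must divide a_i - a_j for every pair.
Merge one congruence at a time:
  Start: x ≡ 5 (mod 21).
  Combine with x ≡ 5 (mod 18): gcd(21, 18) = 3; 5 - 5 = 0, which IS divisible by 3, so compatible.
    Write x = 5 + 21·t and substitute into x ≡ 5 (mod 18): 21·t ≡ 5 − 5 = 0 (mod 18).
    Divide the congruence (and modulus) by g = 3: 7·t ≡ 0 (mod 6).
    Reduce coefficients mod 6: 1·t ≡ 0 (mod 6).
    So t ≡ 0 (mod 6).
    Then x = 5 + 21·0 = 5, valid modulo lcm(21, 18) = 126: x ≡ 5 (mod 126).
  Combine with x ≡ 5 (mod 6): gcd(126, 6) = 6; 5 - 5 = 0, which IS divisible by 6, so compatible.
    Write x = 5 + 126·t and substitute into x ≡ 5 (mod 6): 126·t ≡ 5 − 5 = 0 (mod 6).
    Divide the congruence (and modulus) by g = 6: 21·t ≡ 0 (mod 1).
    Modulo 1 every t works; take t = 0.
    Then x = 5 + 126·0 = 5, valid modulo lcm(126, 6) = 126: x ≡ 5 (mod 126).
Verify: 5 mod 21 = 5, 5 mod 18 = 5, 5 mod 6 = 5.

x ≡ 5 (mod 126).


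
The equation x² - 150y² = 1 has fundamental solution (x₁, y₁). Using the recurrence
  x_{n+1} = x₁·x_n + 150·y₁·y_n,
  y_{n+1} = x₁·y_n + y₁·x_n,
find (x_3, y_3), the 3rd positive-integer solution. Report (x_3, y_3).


Step 1: Find the fundamental solution (x₁, y₁) of x² - 150y² = 1.
  Expand √150 as a continued fraction. a₀ = ⌊√150⌋ = 12; iterate m_{k+1} = d_k·a_k − m_k, d_{k+1} = (150 − m_{k+1}²)/d_k, a_{k+1} = ⌊(a₀ + m_{k+1})/d_{k+1}⌋ (starting m₀ = 0, d₀ = 1), with convergents p_k = a_k·p_{k-1} + p_{k-2}, q_k = a_k·q_{k-1} + q_{k-2} (p₋₁ = 1, q₋₁ = 0):
  k = 0: a₀ = 12; p₀/q₀ = 12/1; p₀² − 150·q₀² = 144 − 150 = -6.
  k = 1: m = 12, d = 6, a = ⌊(12 + 12)/6⌋ = 4; p/q = (4·12 + 1)/(4·1 + 0) = 49/4; p² − 150·q² = 2401 − 2400 = 1.
  The first convergent with p² − 150·q² = 1 gives the fundamental solution (x₁, y₁) = (49, 4).
Step 2: Apply the recurrence (x_{n+1}, y_{n+1}) = (x₁x_n + 150y₁y_n, x₁y_n + y₁x_n) repeatedly.
  From (x_1, y_1) = (49, 4): x_2 = 49·49 + 150·4·4 = 4801; y_2 = 49·4 + 4·49 = 392.
  From (x_2, y_2) = (4801, 392): x_3 = 49·4801 + 150·4·392 = 470449; y_3 = 49·392 + 4·4801 = 38412.
Step 3: Verify x_3² - 150·y_3² = 221322261601 - 221322261600 = 1 (should be 1). ✓

(x_1, y_1) = (49, 4); (x_3, y_3) = (470449, 38412).


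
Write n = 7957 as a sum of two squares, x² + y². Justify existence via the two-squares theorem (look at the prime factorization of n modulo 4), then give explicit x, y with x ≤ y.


Step 1: Factor n = 7957 = 73 · 109.
Step 2: Check the mod-4 condition on each prime factor: 73 ≡ 1 (mod 4), exponent 1; 109 ≡ 1 (mod 4), exponent 1.
All primes ≡ 3 (mod 4) appear to even exponent (or don't appear), so by the two-squares theorem n IS expressible as a sum of two squares.
Step 3: Build a representation. Here n = 73 · 109 is a product of primes ≡ 1 (mod 4). Each prime p ≡ 1 (mod 4) is itself a sum of two squares; find a² by testing p − a² for a perfect square:
  73: 73 − 1² = 72, 73 − 2² = 69, 73 − 3² = 64 = 8² ⇒ 73 = 3² + 8².
  109: 109 − 1² = 108, 109 − 2² = 105, 109 − 3² = 100 = 10² ⇒ 109 = 3² + 10².
  Combine using the Brahmagupta–Fibonacci identity (a² + b²)(c² + d²) = (ac − bd)² + (ad + bc)² = (ac + bd)² + (ad − bc)²:
  73 · 109 = 7957: from (3² + 8²)(3² + 10²), take (3·3 − 8·10, 3·10 + 8·3) = (9 − 80, 30 + 24) = (-71, 54); dropping signs (only squares matter) gives (71, 54); check 71² + 54² = 5041 + 2916 = 7957 ✓.
Step 4: Order so x ≤ y and verify: 54² + 71² = 2916 + 5041 = 7957 = n. ✓

n = 7957 = 54² + 71² (one valid representation with x ≤ y).


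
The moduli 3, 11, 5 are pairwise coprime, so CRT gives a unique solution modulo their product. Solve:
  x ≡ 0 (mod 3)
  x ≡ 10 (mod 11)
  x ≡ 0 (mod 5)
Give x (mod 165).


Moduli 3, 11, 5 are pairwise coprime; by CRT there is a unique solution modulo M = 3 · 11 · 5 = 165.
Solve pairwise, accumulating the modulus:
  Start with x ≡ 0 (mod 3).
  Combine with x ≡ 10 (mod 11): since gcd(3, 11) = 1, we get a unique residue mod 33.
    Write x = 0 + 3·t and substitute into x ≡ 10 (mod 11): 3·t ≡ 10 − 0 = 10 (mod 11).
    The inverse of 3 mod 11 is 4 (since 3·4 = 12 = 1·11 + 1), so t ≡ 4·10 = 40 ≡ 7 (mod 11).
    Then x = 0 + 3·7 = 21, valid modulo lcm(3, 11) = 33: x ≡ 21 (mod 33).
  Combine with x ≡ 0 (mod 5): since gcd(33, 5) = 1, we get a unique residue mod 165.
    Write x = 21 + 33·t and substitute into x ≡ 0 (mod 5): 33·t ≡ 0 − 21 = -21 (mod 5).
    Reduce coefficients mod 5: 3·t ≡ 4 (mod 5).
    The inverse of 3 mod 5 is 2 (since 3·2 = 6 = 1·5 + 1), so t ≡ 2·4 = 8 ≡ 3 (mod 5).
    Then x = 21 + 33·3 = 120, valid modulo lcm(33, 5) = 165: x ≡ 120 (mod 165).
Verify: 120 mod 3 = 0 ✓, 120 mod 11 = 10 ✓, 120 mod 5 = 0 ✓.

x ≡ 120 (mod 165).


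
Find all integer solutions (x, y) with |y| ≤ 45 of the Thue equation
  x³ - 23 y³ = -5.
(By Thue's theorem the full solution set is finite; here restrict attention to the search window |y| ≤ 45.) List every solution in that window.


The equation is x³ - 23y³ = -5. For fixed y, x³ = 23·y³ − 5, so a solution requires the RHS to be a perfect cube.
Strategy: iterate y from -45 to 45, compute RHS = 23·y³ − 5, and check whether it is a (positive or negative) perfect cube.
Check small values of y:
  y = 0: RHS = -5 is not a perfect cube.
  y = 1: RHS = 18 is not a perfect cube.
  y = -1: RHS = -28 is not a perfect cube.
  y = 2: RHS = 179 is not a perfect cube.
  y = -2: RHS = -189 is not a perfect cube.
  y = 3: RHS = 616 is not a perfect cube.
  y = -3: RHS = -626 is not a perfect cube.
Continuing the search up to |y| = 45 finds no solutions either.
No (x, y) in the scanned range satisfies the equation.

No integer solutions with |y| ≤ 45.
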